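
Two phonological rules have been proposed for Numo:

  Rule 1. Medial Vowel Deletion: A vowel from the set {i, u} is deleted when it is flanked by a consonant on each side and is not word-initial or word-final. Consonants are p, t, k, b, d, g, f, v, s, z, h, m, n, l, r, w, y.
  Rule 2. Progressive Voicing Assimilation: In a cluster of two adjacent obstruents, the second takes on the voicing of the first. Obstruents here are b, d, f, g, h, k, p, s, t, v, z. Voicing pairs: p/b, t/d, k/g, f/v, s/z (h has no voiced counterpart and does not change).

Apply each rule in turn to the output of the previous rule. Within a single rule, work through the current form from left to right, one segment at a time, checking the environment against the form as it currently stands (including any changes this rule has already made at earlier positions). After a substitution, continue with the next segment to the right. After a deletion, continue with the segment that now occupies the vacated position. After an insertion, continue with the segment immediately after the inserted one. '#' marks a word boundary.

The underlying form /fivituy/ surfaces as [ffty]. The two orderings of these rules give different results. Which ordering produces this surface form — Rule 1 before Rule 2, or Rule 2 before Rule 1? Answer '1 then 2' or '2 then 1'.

1 then 2

Order 1 then 2:
  1 Medial Vowel Deletion: [fivituy] → [fvty]
  2 Progressive Voicing Assimilation: [fvty] → [ffty]
  result: [ffty]
Order 2 then 1:
  2 Progressive Voicing Assimilation: no change — [fivituy]
  1 Medial Vowel Deletion: [fivituy] → [fvty]
  result: [fvty]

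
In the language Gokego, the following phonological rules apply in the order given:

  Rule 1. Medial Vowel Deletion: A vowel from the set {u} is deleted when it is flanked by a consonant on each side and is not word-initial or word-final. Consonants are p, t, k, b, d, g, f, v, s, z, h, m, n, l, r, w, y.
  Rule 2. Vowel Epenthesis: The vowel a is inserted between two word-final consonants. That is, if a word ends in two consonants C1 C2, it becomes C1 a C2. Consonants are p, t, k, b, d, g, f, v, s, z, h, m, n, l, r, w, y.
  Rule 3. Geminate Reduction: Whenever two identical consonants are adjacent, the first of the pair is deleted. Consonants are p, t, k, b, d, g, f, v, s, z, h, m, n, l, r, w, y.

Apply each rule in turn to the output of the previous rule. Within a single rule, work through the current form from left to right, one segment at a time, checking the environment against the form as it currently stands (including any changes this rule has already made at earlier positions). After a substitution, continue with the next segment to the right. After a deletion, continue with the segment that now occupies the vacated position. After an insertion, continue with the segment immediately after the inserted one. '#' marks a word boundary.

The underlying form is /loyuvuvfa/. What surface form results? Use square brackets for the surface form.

[loyvfa]

Rule 1 Medial Vowel Deletion: [loyuvuvfa] → [loyvvfa]
Rule 2 Vowel Epenthesis: no change — [loyvvfa]
Rule 3 Geminate Reduction: [loyvvfa] → [loyvfa]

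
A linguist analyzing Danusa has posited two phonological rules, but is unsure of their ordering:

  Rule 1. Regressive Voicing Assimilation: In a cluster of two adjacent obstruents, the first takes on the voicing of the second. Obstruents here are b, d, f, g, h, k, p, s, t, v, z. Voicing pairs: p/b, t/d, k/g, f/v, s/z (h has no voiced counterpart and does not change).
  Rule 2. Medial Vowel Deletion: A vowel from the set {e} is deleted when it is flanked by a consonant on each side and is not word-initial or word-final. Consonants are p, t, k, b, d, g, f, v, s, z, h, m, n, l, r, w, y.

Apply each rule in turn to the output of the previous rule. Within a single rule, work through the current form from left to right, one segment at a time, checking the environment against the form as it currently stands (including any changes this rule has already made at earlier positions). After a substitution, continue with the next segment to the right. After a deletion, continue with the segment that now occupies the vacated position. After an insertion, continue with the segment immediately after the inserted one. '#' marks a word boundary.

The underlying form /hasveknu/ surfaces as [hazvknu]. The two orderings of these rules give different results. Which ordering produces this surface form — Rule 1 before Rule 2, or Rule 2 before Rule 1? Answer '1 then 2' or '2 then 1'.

Order 1 then 2:
  1 Regressive Voicing Assimilation: [hasveknu] → [hazveknu]
  2 Medial Vowel Deletion: [hazveknu] → [hazvknu]
  result: [hazvknu]
Order 2 then 1:
  2 Medial Vowel Deletion: [hasveknu] → [hasvknu]
  1 Regressive Voicing Assimilation: [hasvknu] → [hazfknu]
  result: [hazfknu]

1 then 2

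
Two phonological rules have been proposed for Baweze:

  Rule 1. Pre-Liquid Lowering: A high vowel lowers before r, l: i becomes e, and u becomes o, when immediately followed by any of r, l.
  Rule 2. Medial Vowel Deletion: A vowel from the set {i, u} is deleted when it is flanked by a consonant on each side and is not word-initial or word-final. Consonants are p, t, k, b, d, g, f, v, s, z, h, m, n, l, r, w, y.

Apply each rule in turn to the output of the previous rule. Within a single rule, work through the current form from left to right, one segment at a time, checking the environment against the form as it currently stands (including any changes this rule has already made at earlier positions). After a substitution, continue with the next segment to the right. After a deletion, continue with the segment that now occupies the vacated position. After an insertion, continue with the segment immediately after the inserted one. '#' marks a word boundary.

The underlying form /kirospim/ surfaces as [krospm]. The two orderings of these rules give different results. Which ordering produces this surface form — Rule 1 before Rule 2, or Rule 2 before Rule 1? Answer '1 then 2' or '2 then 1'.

2 then 1

Order 1 then 2:
  1 Pre-Liquid Lowering: [kirospim] → [kerospim]
  2 Medial Vowel Deletion: [kerospim] → [kerospm]
  result: [kerospm]
Order 2 then 1:
  2 Medial Vowel Deletion: [kirospim] → [krospm]
  1 Pre-Liquid Lowering: no change — [krospm]
  result: [krospm]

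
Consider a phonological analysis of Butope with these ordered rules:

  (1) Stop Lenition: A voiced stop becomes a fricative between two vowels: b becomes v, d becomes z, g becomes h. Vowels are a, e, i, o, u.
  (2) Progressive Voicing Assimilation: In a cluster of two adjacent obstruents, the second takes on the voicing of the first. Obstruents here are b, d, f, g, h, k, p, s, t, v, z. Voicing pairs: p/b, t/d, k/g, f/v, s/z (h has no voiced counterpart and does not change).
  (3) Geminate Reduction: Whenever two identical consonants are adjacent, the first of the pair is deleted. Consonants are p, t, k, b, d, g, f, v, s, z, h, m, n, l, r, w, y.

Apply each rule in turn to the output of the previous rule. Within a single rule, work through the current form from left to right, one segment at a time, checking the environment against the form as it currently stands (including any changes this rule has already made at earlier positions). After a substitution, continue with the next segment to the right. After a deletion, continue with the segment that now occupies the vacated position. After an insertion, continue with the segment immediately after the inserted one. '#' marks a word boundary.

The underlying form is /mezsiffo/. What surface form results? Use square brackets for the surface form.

(1) Stop Lenition: no change — [mezsiffo]
(2) Progressive Voicing Assimilation: [mezsiffo] → [mezziffo]
(3) Geminate Reduction: [mezziffo] → [mezifo]

[mezifo]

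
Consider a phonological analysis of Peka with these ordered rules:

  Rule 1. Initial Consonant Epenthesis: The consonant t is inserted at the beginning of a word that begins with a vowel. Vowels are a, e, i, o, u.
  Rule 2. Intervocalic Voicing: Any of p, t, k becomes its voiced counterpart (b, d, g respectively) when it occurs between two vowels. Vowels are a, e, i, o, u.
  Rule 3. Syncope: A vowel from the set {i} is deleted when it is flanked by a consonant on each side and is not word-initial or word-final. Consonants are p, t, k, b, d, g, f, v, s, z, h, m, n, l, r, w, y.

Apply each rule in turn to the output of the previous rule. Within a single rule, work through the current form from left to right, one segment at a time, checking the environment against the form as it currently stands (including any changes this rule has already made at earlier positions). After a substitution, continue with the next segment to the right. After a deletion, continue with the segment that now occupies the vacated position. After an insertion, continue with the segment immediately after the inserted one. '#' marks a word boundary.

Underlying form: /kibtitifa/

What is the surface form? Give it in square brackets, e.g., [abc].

[kbtdfa]

Rule 1 Initial Consonant Epenthesis: no change — [kibtitifa]
Rule 2 Intervocalic Voicing: [kibtitifa] → [kibtidifa]
Rule 3 Syncope: [kibtidifa] → [kbtdfa]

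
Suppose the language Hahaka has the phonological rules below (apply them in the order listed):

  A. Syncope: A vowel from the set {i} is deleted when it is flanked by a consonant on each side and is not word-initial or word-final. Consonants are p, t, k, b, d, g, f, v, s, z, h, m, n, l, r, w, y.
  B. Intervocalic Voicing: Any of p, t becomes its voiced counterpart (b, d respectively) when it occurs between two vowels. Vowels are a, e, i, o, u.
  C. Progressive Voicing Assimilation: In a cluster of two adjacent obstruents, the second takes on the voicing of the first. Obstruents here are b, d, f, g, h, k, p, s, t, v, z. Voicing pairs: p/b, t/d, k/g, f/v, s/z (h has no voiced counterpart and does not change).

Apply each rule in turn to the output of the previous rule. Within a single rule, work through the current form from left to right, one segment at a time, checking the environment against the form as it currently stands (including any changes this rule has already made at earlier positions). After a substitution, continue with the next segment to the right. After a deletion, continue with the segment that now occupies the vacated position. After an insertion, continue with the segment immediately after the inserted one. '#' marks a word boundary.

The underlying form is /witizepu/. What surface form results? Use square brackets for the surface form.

[wtsebu]

A Syncope: [witizepu] → [wtzepu]
B Intervocalic Voicing: [wtzepu] → [wtzebu]
C Progressive Voicing Assimilation: [wtzebu] → [wtsebu]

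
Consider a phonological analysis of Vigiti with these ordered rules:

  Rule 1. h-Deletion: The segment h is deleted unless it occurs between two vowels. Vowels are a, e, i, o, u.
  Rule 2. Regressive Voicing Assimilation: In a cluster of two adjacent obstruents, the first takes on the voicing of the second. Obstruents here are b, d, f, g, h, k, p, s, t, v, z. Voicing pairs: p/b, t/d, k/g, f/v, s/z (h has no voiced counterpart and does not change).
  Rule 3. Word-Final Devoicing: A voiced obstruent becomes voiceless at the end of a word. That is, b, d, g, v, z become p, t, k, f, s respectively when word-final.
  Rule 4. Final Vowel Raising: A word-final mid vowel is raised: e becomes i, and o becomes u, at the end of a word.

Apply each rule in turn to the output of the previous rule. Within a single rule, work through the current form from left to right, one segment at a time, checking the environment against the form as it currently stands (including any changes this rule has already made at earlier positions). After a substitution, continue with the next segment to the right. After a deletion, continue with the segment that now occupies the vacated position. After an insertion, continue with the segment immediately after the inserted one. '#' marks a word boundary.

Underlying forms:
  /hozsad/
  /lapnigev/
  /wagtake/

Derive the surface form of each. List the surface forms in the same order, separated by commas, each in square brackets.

[ossat], [lapnigef], [waktaki]

/hozsad/:
  Rule 1 h-Deletion: [hozsad] → [ozsad]
  Rule 2 Regressive Voicing Assimilation: [ozsad] → [ossad]
  Rule 3 Word-Final Devoicing: [ossad] → [ossat]
  Rule 4 Final Vowel Raising: no change — [ossat]
/lapnigev/:
  Rule 1 h-Deletion: no change — [lapnigev]
  Rule 2 Regressive Voicing Assimilation: no change — [lapnigev]
  Rule 3 Word-Final Devoicing: [lapnigev] → [lapnigef]
  Rule 4 Final Vowel Raising: no change — [lapnigef]
/wagtake/:
  Rule 1 h-Deletion: no change — [wagtake]
  Rule 2 Regressive Voicing Assimilation: [wagtake] → [waktake]
  Rule 3 Word-Final Devoicing: no change — [waktake]
  Rule 4 Final Vowel Raising: [waktake] → [waktaki]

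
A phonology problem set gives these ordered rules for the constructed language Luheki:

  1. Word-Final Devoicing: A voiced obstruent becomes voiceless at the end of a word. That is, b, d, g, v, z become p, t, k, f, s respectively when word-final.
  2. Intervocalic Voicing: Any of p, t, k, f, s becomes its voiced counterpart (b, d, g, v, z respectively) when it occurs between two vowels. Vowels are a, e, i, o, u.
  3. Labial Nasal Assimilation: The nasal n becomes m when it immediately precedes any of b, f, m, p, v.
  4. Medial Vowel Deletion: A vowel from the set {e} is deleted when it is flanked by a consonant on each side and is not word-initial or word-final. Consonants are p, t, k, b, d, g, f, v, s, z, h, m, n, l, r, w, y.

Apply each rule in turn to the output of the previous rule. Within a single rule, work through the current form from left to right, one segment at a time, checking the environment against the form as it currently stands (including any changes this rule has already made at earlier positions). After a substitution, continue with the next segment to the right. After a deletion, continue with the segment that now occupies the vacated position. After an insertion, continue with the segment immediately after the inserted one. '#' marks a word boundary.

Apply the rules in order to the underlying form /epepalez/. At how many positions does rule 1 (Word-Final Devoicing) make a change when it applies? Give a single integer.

1

1 Word-Final Devoicing: [epepalez] → [epepales]
2 Intervocalic Voicing: [epepales] → [ebebales]
3 Labial Nasal Assimilation: no change — [ebebales]
4 Medial Vowel Deletion: [ebebales] → [ebbals]
Rule 1 changed 1 position(s).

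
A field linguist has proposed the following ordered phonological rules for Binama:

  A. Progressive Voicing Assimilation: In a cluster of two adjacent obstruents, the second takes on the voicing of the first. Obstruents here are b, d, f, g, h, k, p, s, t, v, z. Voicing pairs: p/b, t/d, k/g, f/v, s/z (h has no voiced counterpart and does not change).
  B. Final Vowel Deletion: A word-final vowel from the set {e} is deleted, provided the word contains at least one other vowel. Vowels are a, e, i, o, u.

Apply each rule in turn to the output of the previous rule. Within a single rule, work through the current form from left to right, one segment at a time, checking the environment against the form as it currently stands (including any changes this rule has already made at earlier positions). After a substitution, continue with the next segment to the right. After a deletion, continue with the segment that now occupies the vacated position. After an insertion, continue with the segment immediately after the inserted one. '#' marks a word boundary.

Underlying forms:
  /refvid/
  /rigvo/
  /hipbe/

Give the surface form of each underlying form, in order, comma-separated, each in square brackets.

[reffid], [rigvo], [hipp]

/refvid/:
  A Progressive Voicing Assimilation: [refvid] → [reffid]
  B Final Vowel Deletion: no change — [reffid]
/rigvo/:
  A Progressive Voicing Assimilation: no change — [rigvo]
  B Final Vowel Deletion: no change — [rigvo]
/hipbe/:
  A Progressive Voicing Assimilation: [hipbe] → [hippe]
  B Final Vowel Deletion: [hippe] → [hipp]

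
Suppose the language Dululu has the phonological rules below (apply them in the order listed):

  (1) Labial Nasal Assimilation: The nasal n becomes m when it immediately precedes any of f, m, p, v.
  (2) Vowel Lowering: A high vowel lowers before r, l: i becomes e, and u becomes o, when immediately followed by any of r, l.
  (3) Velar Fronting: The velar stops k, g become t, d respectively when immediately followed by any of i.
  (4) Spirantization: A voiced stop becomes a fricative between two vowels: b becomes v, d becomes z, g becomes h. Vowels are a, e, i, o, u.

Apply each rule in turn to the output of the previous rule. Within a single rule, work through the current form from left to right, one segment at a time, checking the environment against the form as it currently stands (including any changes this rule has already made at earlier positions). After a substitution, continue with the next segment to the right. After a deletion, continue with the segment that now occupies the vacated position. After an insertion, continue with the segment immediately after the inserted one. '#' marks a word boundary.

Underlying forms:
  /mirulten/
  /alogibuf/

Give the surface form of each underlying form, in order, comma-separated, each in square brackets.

[merolten], [alozivuf]

/mirulten/:
  (1) Labial Nasal Assimilation: no change — [mirulten]
  (2) Vowel Lowering: [mirulten] → [merolten]
  (3) Velar Fronting: no change — [merolten]
  (4) Spirantization: no change — [merolten]
/alogibuf/:
  (1) Labial Nasal Assimilation: no change — [alogibuf]
  (2) Vowel Lowering: no change — [alogibuf]
  (3) Velar Fronting: [alogibuf] → [alodibuf]
  (4) Spirantization: [alodibuf] → [alozivuf]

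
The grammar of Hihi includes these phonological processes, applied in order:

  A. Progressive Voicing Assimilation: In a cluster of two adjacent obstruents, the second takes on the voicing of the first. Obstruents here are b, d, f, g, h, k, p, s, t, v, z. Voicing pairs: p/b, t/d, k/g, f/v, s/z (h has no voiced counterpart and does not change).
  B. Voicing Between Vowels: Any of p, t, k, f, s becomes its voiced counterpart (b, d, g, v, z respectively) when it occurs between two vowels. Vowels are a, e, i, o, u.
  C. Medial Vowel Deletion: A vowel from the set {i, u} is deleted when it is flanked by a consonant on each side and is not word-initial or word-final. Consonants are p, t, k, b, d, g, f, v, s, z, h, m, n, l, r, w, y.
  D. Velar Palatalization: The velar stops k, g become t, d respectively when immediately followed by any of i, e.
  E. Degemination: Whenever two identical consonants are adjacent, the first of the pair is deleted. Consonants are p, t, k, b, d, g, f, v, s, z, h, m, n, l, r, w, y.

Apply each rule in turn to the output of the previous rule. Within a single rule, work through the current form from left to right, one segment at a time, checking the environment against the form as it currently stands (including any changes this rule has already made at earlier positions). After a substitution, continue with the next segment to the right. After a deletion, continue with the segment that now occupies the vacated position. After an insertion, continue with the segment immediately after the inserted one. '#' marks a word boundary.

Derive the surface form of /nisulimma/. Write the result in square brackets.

[nzlma]

A Progressive Voicing Assimilation: no change — [nisulimma]
B Voicing Between Vowels: [nisulimma] → [nizulimma]
C Medial Vowel Deletion: [nizulimma] → [nzlmma]
D Velar Palatalization: no change — [nzlmma]
E Degemination: [nzlmma] → [nzlma]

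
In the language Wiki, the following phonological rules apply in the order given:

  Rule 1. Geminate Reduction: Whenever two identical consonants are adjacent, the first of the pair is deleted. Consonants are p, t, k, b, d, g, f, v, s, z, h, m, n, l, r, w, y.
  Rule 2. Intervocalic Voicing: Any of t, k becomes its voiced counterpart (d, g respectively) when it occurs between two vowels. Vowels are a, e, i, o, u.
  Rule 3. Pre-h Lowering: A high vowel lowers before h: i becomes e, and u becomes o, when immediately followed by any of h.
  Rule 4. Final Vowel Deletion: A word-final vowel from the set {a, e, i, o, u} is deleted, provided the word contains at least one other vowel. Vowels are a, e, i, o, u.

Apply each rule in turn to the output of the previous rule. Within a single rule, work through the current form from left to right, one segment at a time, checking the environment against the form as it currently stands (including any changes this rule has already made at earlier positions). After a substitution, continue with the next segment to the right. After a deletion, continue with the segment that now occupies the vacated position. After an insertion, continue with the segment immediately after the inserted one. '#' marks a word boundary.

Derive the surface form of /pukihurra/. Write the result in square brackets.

Rule 1 Geminate Reduction: [pukihurra] → [pukihura]
Rule 2 Intervocalic Voicing: [pukihura] → [pugihura]
Rule 3 Pre-h Lowering: [pugihura] → [pugehura]
Rule 4 Final Vowel Deletion: [pugehura] → [pugehur]

[pugehur]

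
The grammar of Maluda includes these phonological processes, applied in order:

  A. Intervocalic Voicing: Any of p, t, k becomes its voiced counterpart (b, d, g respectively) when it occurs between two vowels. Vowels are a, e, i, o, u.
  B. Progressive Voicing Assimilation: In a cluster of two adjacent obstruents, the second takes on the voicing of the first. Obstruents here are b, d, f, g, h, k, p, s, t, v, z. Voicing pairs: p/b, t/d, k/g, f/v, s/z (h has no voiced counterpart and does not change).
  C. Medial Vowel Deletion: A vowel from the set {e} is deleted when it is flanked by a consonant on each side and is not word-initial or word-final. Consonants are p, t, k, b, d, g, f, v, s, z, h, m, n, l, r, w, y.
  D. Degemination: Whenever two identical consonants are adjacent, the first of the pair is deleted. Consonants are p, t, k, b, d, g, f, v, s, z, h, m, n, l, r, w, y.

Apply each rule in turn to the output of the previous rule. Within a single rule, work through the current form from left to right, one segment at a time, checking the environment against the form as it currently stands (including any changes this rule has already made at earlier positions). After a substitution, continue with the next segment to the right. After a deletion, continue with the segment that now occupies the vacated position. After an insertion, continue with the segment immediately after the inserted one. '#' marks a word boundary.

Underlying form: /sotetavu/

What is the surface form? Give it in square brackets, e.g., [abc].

A Intervocalic Voicing: [sotetavu] → [sodedavu]
B Progressive Voicing Assimilation: no change — [sodedavu]
C Medial Vowel Deletion: [sodedavu] → [soddavu]
D Degemination: [soddavu] → [sodavu]

[sodavu]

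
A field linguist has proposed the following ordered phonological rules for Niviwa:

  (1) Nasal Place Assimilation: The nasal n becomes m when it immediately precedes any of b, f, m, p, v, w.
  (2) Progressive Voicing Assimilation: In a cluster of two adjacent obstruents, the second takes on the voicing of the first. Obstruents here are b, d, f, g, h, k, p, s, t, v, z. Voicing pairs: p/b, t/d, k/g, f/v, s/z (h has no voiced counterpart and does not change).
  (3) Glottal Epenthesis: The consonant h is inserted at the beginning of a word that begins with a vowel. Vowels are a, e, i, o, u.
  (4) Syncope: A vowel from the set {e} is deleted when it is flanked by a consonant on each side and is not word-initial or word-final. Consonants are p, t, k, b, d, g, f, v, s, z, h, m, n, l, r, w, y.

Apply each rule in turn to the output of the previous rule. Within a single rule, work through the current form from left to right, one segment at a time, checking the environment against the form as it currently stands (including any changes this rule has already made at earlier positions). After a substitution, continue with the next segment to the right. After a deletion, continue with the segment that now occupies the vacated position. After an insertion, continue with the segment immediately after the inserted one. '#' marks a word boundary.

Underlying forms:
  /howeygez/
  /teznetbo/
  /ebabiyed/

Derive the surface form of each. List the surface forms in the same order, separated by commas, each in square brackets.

/howeygez/:
  (1) Nasal Place Assimilation: no change — [howeygez]
  (2) Progressive Voicing Assimilation: no change — [howeygez]
  (3) Glottal Epenthesis: no change — [howeygez]
  (4) Syncope: [howeygez] → [howygz]
/teznetbo/:
  (1) Nasal Place Assimilation: no change — [teznetbo]
  (2) Progressive Voicing Assimilation: [teznetbo] → [teznetpo]
  (3) Glottal Epenthesis: no change — [teznetpo]
  (4) Syncope: [teznetpo] → [tzntpo]
/ebabiyed/:
  (1) Nasal Place Assimilation: no change — [ebabiyed]
  (2) Progressive Voicing Assimilation: no change — [ebabiyed]
  (3) Glottal Epenthesis: [ebabiyed] → [hebabiyed]
  (4) Syncope: [hebabiyed] → [hbabiyd]

[howygz], [tzntpo], [hbabiyd]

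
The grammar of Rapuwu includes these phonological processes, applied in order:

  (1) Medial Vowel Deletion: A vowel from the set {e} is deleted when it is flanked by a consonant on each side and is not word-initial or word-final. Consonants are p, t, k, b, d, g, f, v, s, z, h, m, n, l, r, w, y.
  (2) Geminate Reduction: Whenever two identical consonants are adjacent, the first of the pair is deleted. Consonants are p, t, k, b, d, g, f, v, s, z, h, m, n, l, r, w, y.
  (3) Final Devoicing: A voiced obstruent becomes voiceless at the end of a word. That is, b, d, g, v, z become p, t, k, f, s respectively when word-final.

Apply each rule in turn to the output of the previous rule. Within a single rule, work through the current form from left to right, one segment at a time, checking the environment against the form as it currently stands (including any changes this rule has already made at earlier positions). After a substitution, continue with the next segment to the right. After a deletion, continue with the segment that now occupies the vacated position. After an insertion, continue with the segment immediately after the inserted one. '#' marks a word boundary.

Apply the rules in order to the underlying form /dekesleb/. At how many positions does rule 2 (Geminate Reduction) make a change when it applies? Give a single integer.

(1) Medial Vowel Deletion: [dekesleb] → [dkslb]
(2) Geminate Reduction: no change — [dkslb]
(3) Final Devoicing: [dkslb] → [dkslp]
Rule 2 changed 0 position(s).

0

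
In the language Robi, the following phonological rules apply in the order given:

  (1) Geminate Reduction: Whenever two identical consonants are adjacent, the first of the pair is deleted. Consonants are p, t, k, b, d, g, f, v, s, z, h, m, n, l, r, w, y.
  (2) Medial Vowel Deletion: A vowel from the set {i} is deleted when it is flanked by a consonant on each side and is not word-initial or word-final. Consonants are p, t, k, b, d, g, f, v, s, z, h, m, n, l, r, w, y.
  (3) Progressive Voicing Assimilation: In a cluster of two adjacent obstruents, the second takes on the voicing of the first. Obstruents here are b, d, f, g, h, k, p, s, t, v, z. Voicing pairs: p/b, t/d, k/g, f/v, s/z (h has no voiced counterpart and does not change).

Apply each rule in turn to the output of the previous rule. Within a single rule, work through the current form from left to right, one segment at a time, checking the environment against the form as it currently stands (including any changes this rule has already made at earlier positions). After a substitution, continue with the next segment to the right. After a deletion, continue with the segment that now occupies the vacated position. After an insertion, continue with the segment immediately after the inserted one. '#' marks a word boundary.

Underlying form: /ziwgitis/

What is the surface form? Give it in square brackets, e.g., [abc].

(1) Geminate Reduction: no change — [ziwgitis]
(2) Medial Vowel Deletion: [ziwgitis] → [zwgts]
(3) Progressive Voicing Assimilation: [zwgts] → [zwgdz]

[zwgdz]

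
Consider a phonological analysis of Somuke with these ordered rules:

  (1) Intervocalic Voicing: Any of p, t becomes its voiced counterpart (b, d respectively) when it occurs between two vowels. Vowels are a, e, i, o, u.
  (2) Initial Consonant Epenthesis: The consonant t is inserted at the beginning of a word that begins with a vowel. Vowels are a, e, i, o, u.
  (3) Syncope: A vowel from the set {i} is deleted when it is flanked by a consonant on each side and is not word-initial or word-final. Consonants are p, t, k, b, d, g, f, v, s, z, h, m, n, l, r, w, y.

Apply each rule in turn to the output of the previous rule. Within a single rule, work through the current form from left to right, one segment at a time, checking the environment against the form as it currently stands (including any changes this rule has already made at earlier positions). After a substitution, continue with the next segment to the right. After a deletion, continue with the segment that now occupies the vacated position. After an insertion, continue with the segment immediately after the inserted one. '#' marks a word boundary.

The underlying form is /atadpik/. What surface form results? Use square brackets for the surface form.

(1) Intervocalic Voicing: [atadpik] → [adadpik]
(2) Initial Consonant Epenthesis: [adadpik] → [tadadpik]
(3) Syncope: [tadadpik] → [tadadpk]

[tadadpk]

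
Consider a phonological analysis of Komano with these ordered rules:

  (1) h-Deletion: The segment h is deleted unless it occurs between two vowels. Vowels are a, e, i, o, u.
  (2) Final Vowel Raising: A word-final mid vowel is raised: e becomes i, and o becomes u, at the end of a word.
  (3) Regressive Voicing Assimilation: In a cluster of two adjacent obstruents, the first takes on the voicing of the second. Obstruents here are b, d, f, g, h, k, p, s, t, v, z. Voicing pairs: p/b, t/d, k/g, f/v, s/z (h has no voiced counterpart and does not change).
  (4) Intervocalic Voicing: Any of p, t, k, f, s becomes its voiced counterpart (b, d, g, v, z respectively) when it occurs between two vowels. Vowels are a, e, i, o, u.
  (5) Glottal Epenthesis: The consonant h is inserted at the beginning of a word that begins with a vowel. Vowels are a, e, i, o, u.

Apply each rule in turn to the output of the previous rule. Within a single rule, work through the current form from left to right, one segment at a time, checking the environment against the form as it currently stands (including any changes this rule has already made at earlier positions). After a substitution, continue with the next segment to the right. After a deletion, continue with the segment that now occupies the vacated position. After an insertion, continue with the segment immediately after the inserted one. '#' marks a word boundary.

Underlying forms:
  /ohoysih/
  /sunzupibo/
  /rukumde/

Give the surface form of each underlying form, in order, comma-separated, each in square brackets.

/ohoysih/:
  (1) h-Deletion: [ohoysih] → [ohoysi]
  (2) Final Vowel Raising: no change — [ohoysi]
  (3) Regressive Voicing Assimilation: no change — [ohoysi]
  (4) Intervocalic Voicing: no change — [ohoysi]
  (5) Glottal Epenthesis: [ohoysi] → [hohoysi]
/sunzupibo/:
  (1) h-Deletion: no change — [sunzupibo]
  (2) Final Vowel Raising: [sunzupibo] → [sunzupibu]
  (3) Regressive Voicing Assimilation: no change — [sunzupibu]
  (4) Intervocalic Voicing: [sunzupibu] → [sunzubibu]
  (5) Glottal Epenthesis: no change — [sunzubibu]
/rukumde/:
  (1) h-Deletion: no change — [rukumde]
  (2) Final Vowel Raising: [rukumde] → [rukumdi]
  (3) Regressive Voicing Assimilation: no change — [rukumdi]
  (4) Intervocalic Voicing: [rukumdi] → [rugumdi]
  (5) Glottal Epenthesis: no change — [rugumdi]

[hohoysi], [sunzubibu], [rugumdi]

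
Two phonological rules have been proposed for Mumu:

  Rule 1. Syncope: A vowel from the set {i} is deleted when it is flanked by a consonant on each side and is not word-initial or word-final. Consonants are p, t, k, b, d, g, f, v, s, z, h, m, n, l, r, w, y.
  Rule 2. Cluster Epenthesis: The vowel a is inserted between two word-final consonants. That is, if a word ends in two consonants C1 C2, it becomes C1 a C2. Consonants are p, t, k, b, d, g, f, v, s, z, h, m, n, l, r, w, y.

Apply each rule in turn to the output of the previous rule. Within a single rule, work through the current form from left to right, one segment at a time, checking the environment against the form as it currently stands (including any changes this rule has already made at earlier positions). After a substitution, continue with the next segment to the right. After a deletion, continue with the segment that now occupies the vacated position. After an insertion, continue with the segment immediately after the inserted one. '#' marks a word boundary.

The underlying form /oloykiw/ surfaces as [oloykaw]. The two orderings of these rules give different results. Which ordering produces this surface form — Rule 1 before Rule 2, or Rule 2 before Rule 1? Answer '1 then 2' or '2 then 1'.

1 then 2

Order 1 then 2:
  1 Syncope: [oloykiw] → [oloykw]
  2 Cluster Epenthesis: [oloykw] → [oloykaw]
  result: [oloykaw]
Order 2 then 1:
  2 Cluster Epenthesis: no change — [oloykiw]
  1 Syncope: [oloykiw] → [oloykw]
  result: [oloykw]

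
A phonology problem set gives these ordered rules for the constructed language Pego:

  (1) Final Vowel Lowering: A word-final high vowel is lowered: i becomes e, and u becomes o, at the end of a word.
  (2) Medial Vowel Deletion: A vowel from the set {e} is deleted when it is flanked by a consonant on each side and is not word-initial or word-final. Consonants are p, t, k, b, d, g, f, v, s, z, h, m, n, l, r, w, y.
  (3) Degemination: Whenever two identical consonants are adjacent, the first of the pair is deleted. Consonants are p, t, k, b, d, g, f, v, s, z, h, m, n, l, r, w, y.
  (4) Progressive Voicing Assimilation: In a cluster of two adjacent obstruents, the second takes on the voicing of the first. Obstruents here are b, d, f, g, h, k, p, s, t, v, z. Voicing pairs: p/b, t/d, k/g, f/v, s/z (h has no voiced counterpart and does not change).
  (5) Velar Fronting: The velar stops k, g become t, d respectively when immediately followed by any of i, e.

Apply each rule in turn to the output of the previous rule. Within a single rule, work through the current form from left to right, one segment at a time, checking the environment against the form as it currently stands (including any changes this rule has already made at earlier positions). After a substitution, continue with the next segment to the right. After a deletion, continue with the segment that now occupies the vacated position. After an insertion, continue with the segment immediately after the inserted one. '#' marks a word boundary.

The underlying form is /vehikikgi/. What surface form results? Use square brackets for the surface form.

[vhitikte]

(1) Final Vowel Lowering: [vehikikgi] → [vehikikge]
(2) Medial Vowel Deletion: [vehikikge] → [vhikikge]
(3) Degemination: no change — [vhikikge]
(4) Progressive Voicing Assimilation: [vhikikge] → [vhikikke]
(5) Velar Fronting: [vhikikke] → [vhitikte]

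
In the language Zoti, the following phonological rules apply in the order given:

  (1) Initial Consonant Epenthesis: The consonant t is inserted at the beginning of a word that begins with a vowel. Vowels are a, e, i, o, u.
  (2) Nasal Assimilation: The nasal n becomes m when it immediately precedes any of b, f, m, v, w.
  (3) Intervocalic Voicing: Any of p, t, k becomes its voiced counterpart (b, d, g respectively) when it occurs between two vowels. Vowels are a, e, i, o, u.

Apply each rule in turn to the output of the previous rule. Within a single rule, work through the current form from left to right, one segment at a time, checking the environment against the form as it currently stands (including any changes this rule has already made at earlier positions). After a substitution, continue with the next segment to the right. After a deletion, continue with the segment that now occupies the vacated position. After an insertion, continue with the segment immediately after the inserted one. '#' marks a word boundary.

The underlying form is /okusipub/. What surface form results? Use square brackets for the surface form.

(1) Initial Consonant Epenthesis: [okusipub] → [tokusipub]
(2) Nasal Assimilation: no change — [tokusipub]
(3) Intervocalic Voicing: [tokusipub] → [togusibub]

[togusibub]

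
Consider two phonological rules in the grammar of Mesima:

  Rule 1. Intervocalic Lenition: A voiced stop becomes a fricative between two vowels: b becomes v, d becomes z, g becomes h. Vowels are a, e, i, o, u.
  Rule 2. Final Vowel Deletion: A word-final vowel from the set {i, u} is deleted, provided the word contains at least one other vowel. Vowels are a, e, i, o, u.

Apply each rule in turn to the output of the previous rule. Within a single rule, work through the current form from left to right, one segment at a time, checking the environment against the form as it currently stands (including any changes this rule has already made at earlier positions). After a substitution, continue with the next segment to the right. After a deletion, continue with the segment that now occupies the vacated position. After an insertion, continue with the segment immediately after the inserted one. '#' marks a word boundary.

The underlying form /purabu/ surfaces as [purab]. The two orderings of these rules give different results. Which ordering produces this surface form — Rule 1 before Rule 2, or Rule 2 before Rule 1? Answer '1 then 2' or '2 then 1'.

2 then 1

Order 1 then 2:
  1 Intervocalic Lenition: [purabu] → [puravu]
  2 Final Vowel Deletion: [puravu] → [purav]
  result: [purav]
Order 2 then 1:
  2 Final Vowel Deletion: [purabu] → [purab]
  1 Intervocalic Lenition: no change — [purab]
  result: [purab]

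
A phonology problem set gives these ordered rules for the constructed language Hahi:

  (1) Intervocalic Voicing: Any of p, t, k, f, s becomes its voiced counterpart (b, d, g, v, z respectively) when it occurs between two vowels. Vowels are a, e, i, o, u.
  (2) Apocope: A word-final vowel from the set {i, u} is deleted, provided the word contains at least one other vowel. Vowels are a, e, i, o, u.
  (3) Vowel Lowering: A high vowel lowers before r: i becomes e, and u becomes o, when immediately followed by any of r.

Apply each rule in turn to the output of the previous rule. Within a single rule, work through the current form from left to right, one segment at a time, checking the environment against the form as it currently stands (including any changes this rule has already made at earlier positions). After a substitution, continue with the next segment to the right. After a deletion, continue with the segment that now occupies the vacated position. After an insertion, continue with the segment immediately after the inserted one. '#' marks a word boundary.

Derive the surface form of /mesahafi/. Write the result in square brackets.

[mezahav]

(1) Intervocalic Voicing: [mesahafi] → [mezahavi]
(2) Apocope: [mezahavi] → [mezahav]
(3) Vowel Lowering: no change — [mezahav]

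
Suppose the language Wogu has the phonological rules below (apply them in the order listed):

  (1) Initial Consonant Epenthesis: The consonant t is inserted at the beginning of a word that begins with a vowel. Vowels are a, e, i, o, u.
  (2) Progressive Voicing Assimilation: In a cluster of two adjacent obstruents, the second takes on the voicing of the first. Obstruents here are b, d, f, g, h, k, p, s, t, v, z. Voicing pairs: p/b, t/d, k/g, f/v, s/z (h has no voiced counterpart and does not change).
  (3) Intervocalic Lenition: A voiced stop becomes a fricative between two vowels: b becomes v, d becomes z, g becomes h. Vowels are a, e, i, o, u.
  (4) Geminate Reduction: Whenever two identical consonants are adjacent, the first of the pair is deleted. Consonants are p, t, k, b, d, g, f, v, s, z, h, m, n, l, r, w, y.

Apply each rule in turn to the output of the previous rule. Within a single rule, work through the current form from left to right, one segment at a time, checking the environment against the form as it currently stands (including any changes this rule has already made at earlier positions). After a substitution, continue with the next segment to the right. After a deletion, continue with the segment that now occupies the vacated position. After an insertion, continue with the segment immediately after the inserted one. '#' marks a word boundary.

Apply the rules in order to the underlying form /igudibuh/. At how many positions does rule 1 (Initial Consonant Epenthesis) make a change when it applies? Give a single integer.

1

(1) Initial Consonant Epenthesis: [igudibuh] → [tigudibuh]
(2) Progressive Voicing Assimilation: no change — [tigudibuh]
(3) Intervocalic Lenition: [tigudibuh] → [tihuzivuh]
(4) Geminate Reduction: no change — [tihuzivuh]
Rule 1 changed 1 position(s).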